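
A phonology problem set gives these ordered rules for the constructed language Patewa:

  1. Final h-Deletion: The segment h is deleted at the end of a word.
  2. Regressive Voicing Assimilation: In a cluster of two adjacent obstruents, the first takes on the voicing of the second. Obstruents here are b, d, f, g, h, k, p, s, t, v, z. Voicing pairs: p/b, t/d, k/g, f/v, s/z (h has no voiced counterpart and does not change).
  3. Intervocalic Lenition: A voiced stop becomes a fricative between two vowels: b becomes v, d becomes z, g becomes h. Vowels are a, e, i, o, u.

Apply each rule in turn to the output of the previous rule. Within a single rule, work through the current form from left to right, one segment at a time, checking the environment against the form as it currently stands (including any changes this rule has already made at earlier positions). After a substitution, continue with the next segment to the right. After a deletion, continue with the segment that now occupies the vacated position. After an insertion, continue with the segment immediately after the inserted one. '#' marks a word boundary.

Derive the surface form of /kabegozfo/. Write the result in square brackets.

1 Final h-Deletion: no change — [kabegozfo]
2 Regressive Voicing Assimilation: [kabegozfo] → [kabegosfo]
3 Intervocalic Lenition: [kabegosfo] → [kavehosfo]

[kavehosfo]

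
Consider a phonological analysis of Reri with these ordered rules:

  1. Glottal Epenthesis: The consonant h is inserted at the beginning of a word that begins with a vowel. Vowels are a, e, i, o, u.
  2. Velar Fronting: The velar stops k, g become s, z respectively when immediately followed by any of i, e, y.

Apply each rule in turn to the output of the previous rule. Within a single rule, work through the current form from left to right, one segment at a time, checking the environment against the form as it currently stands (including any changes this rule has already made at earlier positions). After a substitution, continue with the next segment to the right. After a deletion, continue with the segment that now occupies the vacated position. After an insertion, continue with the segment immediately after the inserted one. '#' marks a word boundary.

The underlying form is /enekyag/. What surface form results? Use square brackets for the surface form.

1 Glottal Epenthesis: [enekyag] → [henekyag]
2 Velar Fronting: [henekyag] → [henesyag]

[henesyag]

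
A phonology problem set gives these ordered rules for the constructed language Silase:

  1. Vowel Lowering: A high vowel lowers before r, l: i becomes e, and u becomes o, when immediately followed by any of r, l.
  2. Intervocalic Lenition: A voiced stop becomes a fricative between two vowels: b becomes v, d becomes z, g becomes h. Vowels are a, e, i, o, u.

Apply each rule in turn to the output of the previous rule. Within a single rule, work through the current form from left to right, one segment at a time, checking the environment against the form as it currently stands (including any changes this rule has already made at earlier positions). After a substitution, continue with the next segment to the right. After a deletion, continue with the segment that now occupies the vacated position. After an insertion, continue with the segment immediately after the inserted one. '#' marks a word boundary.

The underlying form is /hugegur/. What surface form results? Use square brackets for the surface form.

[huhehor]

1 Vowel Lowering: [hugegur] → [hugegor]
2 Intervocalic Lenition: [hugegor] → [huhehor]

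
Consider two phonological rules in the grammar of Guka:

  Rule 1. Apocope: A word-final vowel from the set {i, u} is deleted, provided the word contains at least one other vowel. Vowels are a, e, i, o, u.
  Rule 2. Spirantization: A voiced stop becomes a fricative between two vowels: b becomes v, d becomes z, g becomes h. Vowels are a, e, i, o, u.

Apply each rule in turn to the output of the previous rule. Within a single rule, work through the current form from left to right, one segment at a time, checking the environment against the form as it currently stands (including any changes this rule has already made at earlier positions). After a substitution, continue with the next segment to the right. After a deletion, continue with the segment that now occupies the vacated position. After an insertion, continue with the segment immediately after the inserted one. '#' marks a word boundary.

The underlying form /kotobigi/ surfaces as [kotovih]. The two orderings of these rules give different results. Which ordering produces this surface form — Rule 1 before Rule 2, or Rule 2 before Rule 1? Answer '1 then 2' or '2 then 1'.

Order 1 then 2:
  1 Apocope: [kotobigi] → [kotobig]
  2 Spirantization: [kotobig] → [kotovig]
  result: [kotovig]
Order 2 then 1:
  2 Spirantization: [kotobigi] → [kotovihi]
  1 Apocope: [kotovihi] → [kotovih]
  result: [kotovih]

2 then 1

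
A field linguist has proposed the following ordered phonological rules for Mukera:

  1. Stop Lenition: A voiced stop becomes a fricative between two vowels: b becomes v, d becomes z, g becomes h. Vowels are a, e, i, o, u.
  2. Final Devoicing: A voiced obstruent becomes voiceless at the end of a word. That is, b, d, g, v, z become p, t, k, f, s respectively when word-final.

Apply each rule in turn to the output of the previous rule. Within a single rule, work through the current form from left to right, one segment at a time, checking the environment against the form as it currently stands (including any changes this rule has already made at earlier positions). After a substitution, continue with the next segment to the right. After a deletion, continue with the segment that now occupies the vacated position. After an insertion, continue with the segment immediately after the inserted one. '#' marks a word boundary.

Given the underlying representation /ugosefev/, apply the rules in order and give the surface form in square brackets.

1 Stop Lenition: [ugosefev] → [uhosefev]
2 Final Devoicing: [uhosefev] → [uhosefef]

[uhosefef]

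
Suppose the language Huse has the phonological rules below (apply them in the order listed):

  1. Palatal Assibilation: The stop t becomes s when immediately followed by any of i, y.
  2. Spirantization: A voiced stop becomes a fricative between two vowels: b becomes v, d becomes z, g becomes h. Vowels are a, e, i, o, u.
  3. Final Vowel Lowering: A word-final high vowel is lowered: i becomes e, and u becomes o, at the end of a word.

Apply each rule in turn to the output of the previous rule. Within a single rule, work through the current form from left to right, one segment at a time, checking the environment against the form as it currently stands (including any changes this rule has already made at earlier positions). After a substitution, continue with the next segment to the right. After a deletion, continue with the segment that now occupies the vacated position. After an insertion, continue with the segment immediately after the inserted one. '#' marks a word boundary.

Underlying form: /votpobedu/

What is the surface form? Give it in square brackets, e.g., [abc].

[votpovezo]

1 Palatal Assibilation: no change — [votpobedu]
2 Spirantization: [votpobedu] → [votpovezu]
3 Final Vowel Lowering: [votpovezu] → [votpovezo]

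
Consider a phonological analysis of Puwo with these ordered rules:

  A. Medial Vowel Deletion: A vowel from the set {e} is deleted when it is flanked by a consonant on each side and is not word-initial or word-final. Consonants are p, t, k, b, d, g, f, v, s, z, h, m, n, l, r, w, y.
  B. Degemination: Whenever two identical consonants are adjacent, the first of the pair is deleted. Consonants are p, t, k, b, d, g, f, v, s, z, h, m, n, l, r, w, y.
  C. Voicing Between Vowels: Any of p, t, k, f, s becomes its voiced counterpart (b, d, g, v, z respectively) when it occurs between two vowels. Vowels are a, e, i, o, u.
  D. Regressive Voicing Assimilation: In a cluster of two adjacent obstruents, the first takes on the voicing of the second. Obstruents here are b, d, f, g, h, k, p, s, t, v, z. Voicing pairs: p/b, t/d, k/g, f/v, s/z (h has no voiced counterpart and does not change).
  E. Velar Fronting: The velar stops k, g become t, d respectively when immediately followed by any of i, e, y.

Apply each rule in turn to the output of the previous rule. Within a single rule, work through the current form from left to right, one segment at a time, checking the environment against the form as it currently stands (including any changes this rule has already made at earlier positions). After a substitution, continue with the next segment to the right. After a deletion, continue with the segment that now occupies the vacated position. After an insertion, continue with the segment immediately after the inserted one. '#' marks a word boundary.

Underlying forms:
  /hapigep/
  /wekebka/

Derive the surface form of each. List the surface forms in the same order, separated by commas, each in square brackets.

/hapigep/:
  A Medial Vowel Deletion: [hapigep] → [hapigp]
  B Degemination: no change — [hapigp]
  C Voicing Between Vowels: [hapigp] → [habigp]
  D Regressive Voicing Assimilation: [habigp] → [habikp]
  E Velar Fronting: no change — [habikp]
/wekebka/:
  A Medial Vowel Deletion: [wekebka] → [wkbka]
  B Degemination: no change — [wkbka]
  C Voicing Between Vowels: no change — [wkbka]
  D Regressive Voicing Assimilation: [wkbka] → [wgpka]
  E Velar Fronting: no change — [wgpka]

[habikp], [wgpka]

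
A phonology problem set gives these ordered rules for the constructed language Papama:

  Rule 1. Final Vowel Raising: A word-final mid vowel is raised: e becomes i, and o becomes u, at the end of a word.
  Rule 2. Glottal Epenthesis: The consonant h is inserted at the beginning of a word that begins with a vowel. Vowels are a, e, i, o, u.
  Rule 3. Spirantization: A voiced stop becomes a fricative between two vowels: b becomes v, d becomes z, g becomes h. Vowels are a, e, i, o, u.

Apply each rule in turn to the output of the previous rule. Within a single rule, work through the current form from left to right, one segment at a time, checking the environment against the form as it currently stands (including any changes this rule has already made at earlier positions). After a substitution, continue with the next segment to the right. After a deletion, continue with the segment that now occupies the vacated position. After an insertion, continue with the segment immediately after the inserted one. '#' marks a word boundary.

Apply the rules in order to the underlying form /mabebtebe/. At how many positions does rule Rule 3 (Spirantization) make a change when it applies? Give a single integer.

2

Rule 1 Final Vowel Raising: [mabebtebe] → [mabebtebi]
Rule 2 Glottal Epenthesis: no change — [mabebtebi]
Rule 3 Spirantization: [mabebtebi] → [mavebtevi]
Rule Rule 3 changed 2 position(s).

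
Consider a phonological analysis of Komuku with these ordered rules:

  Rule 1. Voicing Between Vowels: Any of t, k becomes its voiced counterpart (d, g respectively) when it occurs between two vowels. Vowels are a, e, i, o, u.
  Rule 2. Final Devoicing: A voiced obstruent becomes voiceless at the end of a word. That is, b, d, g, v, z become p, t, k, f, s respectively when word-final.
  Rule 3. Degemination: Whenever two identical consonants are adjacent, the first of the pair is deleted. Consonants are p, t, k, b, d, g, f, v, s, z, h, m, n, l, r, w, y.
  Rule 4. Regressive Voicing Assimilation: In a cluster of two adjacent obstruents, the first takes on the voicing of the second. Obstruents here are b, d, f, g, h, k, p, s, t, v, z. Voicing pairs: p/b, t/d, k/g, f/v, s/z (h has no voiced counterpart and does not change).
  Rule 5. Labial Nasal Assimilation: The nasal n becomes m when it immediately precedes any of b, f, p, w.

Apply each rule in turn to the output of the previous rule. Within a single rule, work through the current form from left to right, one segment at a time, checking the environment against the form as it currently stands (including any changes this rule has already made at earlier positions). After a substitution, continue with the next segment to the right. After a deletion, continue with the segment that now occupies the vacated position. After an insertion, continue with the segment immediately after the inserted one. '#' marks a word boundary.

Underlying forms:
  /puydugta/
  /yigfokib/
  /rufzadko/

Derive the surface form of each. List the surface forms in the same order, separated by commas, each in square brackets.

/puydugta/:
  Rule 1 Voicing Between Vowels: no change — [puydugta]
  Rule 2 Final Devoicing: no change — [puydugta]
  Rule 3 Degemination: no change — [puydugta]
  Rule 4 Regressive Voicing Assimilation: [puydugta] → [puydukta]
  Rule 5 Labial Nasal Assimilation: no change — [puydukta]
/yigfokib/:
  Rule 1 Voicing Between Vowels: [yigfokib] → [yigfogib]
  Rule 2 Final Devoicing: [yigfogib] → [yigfogip]
  Rule 3 Degemination: no change — [yigfogip]
  Rule 4 Regressive Voicing Assimilation: [yigfogip] → [yikfogip]
  Rule 5 Labial Nasal Assimilation: no change — [yikfogip]
/rufzadko/:
  Rule 1 Voicing Between Vowels: no change — [rufzadko]
  Rule 2 Final Devoicing: no change — [rufzadko]
  Rule 3 Degemination: no change — [rufzadko]
  Rule 4 Regressive Voicing Assimilation: [rufzadko] → [ruvzatko]
  Rule 5 Labial Nasal Assimilation: no change — [ruvzatko]

[puydukta], [yikfogip], [ruvzatko]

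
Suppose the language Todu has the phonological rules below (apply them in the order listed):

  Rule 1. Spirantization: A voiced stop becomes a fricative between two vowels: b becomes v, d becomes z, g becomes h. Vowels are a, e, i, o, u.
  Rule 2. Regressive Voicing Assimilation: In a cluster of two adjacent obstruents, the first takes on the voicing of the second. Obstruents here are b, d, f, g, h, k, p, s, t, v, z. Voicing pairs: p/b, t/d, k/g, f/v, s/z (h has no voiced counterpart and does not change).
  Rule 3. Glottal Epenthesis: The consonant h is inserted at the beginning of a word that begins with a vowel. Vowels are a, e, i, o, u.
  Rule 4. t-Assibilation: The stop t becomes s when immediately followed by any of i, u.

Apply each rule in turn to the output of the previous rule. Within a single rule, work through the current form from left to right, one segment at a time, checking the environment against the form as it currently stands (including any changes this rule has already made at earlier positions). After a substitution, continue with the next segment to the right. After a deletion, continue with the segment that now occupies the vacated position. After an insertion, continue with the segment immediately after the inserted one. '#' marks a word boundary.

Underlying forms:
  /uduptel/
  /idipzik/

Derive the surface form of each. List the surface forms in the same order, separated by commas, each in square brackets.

[huzuptel], [hizibzik]

/uduptel/:
  Rule 1 Spirantization: [uduptel] → [uzuptel]
  Rule 2 Regressive Voicing Assimilation: no change — [uzuptel]
  Rule 3 Glottal Epenthesis: [uzuptel] → [huzuptel]
  Rule 4 t-Assibilation: no change — [huzuptel]
/idipzik/:
  Rule 1 Spirantization: [idipzik] → [izipzik]
  Rule 2 Regressive Voicing Assimilation: [izipzik] → [izibzik]
  Rule 3 Glottal Epenthesis: [izibzik] → [hizibzik]
  Rule 4 t-Assibilation: no change — [hizibzik]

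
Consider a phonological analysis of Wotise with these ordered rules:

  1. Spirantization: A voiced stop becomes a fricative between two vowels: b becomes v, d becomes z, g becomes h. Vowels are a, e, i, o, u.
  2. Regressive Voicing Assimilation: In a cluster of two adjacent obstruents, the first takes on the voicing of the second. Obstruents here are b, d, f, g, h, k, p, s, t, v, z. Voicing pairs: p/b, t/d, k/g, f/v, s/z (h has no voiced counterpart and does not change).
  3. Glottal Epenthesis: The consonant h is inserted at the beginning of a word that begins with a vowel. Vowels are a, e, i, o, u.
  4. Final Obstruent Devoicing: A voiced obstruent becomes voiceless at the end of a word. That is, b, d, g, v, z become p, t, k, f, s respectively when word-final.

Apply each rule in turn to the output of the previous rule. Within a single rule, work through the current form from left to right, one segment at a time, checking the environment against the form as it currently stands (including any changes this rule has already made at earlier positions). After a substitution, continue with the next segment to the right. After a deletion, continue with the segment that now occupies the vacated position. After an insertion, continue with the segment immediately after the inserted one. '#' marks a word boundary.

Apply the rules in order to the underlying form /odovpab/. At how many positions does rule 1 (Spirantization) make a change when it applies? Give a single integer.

1 Spirantization: [odovpab] → [ozovpab]
2 Regressive Voicing Assimilation: [ozovpab] → [ozofpab]
3 Glottal Epenthesis: [ozofpab] → [hozofpab]
4 Final Obstruent Devoicing: [hozofpab] → [hozofpap]
Rule 1 changed 1 position(s).

1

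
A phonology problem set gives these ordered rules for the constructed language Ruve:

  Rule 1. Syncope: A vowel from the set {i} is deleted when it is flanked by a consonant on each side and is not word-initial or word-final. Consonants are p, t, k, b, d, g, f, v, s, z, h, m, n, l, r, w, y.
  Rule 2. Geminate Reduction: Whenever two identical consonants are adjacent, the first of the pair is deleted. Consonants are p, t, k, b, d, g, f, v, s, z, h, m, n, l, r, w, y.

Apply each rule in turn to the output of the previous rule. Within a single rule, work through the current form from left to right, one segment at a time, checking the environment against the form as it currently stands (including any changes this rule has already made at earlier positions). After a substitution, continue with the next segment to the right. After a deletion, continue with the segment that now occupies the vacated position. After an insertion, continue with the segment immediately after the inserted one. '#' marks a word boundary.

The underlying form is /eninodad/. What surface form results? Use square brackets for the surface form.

Rule 1 Syncope: [eninodad] → [ennodad]
Rule 2 Geminate Reduction: [ennodad] → [enodad]

[enodad]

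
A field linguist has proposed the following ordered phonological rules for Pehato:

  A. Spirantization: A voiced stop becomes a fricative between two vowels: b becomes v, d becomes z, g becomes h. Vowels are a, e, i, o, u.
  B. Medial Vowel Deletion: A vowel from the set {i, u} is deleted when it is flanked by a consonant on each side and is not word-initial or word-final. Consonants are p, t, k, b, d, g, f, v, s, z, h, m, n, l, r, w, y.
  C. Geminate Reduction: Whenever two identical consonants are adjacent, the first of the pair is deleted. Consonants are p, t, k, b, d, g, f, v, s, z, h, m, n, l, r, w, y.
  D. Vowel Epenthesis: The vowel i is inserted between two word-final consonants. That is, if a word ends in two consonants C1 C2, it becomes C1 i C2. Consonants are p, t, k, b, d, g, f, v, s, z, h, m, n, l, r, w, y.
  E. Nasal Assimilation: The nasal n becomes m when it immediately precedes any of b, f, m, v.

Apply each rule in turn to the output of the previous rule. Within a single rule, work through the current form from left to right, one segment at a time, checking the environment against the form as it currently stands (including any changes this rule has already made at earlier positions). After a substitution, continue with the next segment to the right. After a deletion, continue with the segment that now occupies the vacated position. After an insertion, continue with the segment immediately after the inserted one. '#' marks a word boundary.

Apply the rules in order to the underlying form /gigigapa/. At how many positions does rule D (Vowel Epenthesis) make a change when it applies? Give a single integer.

0

A Spirantization: [gigigapa] → [gihihapa]
B Medial Vowel Deletion: [gihihapa] → [ghhapa]
C Geminate Reduction: [ghhapa] → [ghapa]
D Vowel Epenthesis: no change — [ghapa]
E Nasal Assimilation: no change — [ghapa]
Rule D changed 0 position(s).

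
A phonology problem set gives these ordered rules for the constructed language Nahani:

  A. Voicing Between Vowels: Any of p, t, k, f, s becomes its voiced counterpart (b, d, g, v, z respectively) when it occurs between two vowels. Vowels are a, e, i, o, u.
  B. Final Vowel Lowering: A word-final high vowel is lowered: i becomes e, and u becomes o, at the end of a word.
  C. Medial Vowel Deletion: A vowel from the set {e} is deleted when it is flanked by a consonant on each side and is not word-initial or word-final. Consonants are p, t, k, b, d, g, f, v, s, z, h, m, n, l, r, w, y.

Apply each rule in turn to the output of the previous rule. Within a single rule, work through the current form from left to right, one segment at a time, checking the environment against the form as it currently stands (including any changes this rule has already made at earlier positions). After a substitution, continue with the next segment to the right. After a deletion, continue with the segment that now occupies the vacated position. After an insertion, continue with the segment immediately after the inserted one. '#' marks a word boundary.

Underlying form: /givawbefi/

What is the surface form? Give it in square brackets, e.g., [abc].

A Voicing Between Vowels: [givawbefi] → [givawbevi]
B Final Vowel Lowering: [givawbevi] → [givawbeve]
C Medial Vowel Deletion: [givawbeve] → [givawbve]

[givawbve]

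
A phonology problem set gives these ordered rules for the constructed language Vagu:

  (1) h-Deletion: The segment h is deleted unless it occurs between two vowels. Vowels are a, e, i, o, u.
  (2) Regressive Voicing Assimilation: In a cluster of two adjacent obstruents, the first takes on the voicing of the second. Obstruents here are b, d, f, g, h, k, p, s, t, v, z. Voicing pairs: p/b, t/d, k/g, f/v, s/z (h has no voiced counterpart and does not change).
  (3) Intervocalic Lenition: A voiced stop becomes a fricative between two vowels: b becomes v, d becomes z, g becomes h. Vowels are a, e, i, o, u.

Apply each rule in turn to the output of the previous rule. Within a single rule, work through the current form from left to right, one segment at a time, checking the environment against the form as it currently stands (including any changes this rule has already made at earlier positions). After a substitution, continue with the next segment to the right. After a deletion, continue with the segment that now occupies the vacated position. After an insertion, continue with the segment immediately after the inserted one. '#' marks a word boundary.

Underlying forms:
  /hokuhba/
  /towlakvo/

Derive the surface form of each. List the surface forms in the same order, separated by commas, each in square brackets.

/hokuhba/:
  (1) h-Deletion: [hokuhba] → [okuba]
  (2) Regressive Voicing Assimilation: no change — [okuba]
  (3) Intervocalic Lenition: [okuba] → [okuva]
/towlakvo/:
  (1) h-Deletion: no change — [towlakvo]
  (2) Regressive Voicing Assimilation: [towlakvo] → [towlagvo]
  (3) Intervocalic Lenition: no change — [towlagvo]

[okuva], [towlagvo]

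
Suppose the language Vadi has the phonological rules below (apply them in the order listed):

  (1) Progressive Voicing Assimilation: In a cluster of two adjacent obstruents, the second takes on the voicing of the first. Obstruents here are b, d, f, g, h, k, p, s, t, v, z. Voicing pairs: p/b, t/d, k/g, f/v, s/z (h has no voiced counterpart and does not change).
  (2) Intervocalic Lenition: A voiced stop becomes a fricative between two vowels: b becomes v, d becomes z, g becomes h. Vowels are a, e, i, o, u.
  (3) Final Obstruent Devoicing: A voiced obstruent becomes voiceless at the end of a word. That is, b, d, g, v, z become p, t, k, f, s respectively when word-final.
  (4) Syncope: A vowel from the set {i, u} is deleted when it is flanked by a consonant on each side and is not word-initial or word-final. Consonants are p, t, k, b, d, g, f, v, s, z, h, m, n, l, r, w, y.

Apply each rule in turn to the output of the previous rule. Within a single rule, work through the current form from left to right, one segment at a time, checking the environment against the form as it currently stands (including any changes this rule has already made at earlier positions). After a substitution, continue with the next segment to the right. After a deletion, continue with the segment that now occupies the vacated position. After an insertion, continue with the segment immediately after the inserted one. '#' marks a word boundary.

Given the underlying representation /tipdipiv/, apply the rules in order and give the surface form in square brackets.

(1) Progressive Voicing Assimilation: [tipdipiv] → [tiptipiv]
(2) Intervocalic Lenition: no change — [tiptipiv]
(3) Final Obstruent Devoicing: [tiptipiv] → [tiptipif]
(4) Syncope: [tiptipif] → [tptpf]

[tptpf]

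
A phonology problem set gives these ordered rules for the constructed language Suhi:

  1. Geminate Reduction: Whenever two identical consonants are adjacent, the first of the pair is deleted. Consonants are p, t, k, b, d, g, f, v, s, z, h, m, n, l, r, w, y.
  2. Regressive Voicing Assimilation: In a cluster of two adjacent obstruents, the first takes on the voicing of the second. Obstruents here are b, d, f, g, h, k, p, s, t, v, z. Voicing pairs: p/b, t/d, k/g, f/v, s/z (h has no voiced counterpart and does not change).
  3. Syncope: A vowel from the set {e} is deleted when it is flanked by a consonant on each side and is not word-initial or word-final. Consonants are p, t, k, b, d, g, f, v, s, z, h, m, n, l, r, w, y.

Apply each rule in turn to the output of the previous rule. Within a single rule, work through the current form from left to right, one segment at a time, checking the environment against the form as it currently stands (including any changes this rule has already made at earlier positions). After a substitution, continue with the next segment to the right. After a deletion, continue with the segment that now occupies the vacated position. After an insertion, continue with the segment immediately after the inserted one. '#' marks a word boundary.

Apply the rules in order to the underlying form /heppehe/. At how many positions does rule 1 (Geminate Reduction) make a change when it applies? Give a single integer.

1 Geminate Reduction: [heppehe] → [hepehe]
2 Regressive Voicing Assimilation: no change — [hepehe]
3 Syncope: [hepehe] → [hphe]
Rule 1 changed 1 position(s).

1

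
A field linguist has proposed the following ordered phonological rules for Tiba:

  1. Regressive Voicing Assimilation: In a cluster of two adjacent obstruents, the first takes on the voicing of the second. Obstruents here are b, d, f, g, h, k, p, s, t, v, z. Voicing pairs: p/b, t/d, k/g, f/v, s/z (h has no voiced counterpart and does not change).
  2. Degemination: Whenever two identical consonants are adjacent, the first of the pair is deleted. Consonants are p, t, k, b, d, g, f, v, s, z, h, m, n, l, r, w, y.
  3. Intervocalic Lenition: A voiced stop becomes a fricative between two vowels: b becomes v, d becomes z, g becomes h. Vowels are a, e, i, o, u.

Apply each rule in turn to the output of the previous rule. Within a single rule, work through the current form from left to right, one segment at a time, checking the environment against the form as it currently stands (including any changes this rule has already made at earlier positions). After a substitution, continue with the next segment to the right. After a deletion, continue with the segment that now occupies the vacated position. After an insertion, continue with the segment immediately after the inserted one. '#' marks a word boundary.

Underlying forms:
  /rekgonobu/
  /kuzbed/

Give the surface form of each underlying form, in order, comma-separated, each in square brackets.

/rekgonobu/:
  1 Regressive Voicing Assimilation: [rekgonobu] → [reggonobu]
  2 Degemination: [reggonobu] → [regonobu]
  3 Intervocalic Lenition: [regonobu] → [rehonovu]
/kuzbed/:
  1 Regressive Voicing Assimilation: no change — [kuzbed]
  2 Degemination: no change — [kuzbed]
  3 Intervocalic Lenition: no change — [kuzbed]

[rehonovu], [kuzbed]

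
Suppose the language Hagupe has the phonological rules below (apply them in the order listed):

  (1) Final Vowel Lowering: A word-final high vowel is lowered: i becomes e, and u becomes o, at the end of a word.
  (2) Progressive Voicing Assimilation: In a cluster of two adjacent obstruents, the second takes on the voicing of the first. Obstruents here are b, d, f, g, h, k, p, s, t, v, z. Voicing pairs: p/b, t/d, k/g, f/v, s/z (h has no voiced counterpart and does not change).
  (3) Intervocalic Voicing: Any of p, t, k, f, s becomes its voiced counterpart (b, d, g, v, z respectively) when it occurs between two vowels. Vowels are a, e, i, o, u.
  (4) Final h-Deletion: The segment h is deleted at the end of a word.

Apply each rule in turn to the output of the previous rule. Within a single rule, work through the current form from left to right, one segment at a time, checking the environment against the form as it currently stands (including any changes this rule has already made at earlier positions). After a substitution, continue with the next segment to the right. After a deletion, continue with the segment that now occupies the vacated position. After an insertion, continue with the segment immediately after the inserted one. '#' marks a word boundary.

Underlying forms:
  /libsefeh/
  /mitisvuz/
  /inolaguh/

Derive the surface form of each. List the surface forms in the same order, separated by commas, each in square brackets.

[libzeve], [midisfuz], [inolagu]

/libsefeh/:
  (1) Final Vowel Lowering: no change — [libsefeh]
  (2) Progressive Voicing Assimilation: [libsefeh] → [libzefeh]
  (3) Intervocalic Voicing: [libzefeh] → [libzeveh]
  (4) Final h-Deletion: [libzeveh] → [libzeve]
/mitisvuz/:
  (1) Final Vowel Lowering: no change — [mitisvuz]
  (2) Progressive Voicing Assimilation: [mitisvuz] → [mitisfuz]
  (3) Intervocalic Voicing: [mitisfuz] → [midisfuz]
  (4) Final h-Deletion: no change — [midisfuz]
/inolaguh/:
  (1) Final Vowel Lowering: no change — [inolaguh]
  (2) Progressive Voicing Assimilation: no change — [inolaguh]
  (3) Intervocalic Voicing: no change — [inolaguh]
  (4) Final h-Deletion: [inolaguh] → [inolagu]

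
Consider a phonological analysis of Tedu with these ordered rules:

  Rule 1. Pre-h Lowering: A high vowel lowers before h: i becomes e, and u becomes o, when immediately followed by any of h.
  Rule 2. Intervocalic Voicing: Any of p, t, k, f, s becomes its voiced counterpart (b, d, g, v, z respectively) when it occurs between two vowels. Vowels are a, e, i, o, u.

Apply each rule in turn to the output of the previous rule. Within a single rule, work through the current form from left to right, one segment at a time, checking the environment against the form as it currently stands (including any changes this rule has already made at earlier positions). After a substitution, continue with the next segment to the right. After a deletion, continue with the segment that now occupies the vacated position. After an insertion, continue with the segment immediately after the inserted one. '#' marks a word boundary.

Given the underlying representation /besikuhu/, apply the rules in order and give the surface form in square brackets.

[bezigohu]

Rule 1 Pre-h Lowering: [besikuhu] → [besikohu]
Rule 2 Intervocalic Voicing: [besikohu] → [bezigohu]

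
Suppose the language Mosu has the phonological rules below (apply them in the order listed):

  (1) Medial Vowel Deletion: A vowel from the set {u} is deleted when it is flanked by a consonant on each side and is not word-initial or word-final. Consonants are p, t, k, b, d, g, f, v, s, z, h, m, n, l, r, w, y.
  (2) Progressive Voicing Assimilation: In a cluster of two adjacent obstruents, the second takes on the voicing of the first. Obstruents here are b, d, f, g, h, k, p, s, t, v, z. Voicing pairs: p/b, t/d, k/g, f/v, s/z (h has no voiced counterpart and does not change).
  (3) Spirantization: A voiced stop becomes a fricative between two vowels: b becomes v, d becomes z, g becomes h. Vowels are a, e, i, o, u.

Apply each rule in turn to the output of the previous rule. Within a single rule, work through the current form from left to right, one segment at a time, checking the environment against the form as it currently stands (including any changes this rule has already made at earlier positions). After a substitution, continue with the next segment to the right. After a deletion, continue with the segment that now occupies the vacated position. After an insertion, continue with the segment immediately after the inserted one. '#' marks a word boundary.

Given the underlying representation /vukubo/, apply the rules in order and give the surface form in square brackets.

[vgbo]

(1) Medial Vowel Deletion: [vukubo] → [vkbo]
(2) Progressive Voicing Assimilation: [vkbo] → [vgbo]
(3) Spirantization: no change — [vgbo]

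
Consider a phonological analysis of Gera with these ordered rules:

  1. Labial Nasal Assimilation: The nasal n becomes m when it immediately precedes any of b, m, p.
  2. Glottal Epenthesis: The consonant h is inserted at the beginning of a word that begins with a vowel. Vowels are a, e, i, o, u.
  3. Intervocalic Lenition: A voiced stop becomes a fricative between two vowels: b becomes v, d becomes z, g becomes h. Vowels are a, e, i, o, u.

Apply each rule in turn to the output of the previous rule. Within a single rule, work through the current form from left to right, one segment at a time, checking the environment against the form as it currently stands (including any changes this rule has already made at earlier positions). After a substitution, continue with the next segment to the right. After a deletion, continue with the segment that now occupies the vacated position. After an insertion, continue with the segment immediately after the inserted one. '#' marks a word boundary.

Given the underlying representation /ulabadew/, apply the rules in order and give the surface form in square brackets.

[hulavazew]

1 Labial Nasal Assimilation: no change — [ulabadew]
2 Glottal Epenthesis: [ulabadew] → [hulabadew]
3 Intervocalic Lenition: [hulabadew] → [hulavazew]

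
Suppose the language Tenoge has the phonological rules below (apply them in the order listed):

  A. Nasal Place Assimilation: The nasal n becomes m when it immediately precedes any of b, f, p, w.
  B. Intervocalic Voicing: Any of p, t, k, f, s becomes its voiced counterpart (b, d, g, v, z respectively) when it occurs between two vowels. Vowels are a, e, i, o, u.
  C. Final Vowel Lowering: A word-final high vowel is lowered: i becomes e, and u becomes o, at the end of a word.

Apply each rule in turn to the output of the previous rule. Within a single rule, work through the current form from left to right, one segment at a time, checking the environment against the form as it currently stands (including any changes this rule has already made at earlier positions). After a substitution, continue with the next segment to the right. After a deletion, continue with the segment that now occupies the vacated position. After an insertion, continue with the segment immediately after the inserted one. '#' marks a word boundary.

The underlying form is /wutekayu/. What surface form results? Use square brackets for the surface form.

[wudegayo]

A Nasal Place Assimilation: no change — [wutekayu]
B Intervocalic Voicing: [wutekayu] → [wudegayu]
C Final Vowel Lowering: [wudegayu] → [wudegayo]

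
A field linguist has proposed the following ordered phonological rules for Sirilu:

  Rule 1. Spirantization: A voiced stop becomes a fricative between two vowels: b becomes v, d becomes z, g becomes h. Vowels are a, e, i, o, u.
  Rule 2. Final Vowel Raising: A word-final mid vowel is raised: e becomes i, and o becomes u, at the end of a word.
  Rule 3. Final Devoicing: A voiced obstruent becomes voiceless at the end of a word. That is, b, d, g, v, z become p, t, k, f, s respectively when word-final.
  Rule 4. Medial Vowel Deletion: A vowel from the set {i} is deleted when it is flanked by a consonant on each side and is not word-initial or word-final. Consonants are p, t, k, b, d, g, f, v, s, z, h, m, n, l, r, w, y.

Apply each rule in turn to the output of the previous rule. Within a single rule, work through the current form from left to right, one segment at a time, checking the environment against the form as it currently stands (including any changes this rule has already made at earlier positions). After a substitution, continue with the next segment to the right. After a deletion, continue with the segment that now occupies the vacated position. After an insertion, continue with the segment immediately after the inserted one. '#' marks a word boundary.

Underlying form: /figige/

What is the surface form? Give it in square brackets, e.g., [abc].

Rule 1 Spirantization: [figige] → [fihihe]
Rule 2 Final Vowel Raising: [fihihe] → [fihihi]
Rule 3 Final Devoicing: no change — [fihihi]
Rule 4 Medial Vowel Deletion: [fihihi] → [fhhi]

[fhhi]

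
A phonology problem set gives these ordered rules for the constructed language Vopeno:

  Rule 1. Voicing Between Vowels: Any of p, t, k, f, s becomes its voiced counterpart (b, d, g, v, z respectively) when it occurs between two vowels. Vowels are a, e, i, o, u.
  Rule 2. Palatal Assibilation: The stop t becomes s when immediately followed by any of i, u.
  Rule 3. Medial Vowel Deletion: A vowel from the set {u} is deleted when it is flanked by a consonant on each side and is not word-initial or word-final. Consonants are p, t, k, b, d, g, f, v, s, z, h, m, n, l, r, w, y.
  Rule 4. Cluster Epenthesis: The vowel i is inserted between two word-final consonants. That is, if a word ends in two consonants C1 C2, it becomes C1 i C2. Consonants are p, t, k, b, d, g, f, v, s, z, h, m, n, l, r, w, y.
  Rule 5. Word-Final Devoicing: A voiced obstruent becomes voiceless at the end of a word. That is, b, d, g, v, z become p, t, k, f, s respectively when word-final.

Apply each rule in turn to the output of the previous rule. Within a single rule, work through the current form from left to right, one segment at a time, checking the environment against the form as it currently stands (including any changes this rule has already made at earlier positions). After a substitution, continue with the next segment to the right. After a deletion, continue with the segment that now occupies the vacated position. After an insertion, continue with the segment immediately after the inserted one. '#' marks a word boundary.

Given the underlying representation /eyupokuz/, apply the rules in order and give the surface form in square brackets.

Rule 1 Voicing Between Vowels: [eyupokuz] → [eyuboguz]
Rule 2 Palatal Assibilation: no change — [eyuboguz]
Rule 3 Medial Vowel Deletion: [eyuboguz] → [eybogz]
Rule 4 Cluster Epenthesis: [eybogz] → [eybogiz]
Rule 5 Word-Final Devoicing: [eybogiz] → [eybogis]

[eybogis]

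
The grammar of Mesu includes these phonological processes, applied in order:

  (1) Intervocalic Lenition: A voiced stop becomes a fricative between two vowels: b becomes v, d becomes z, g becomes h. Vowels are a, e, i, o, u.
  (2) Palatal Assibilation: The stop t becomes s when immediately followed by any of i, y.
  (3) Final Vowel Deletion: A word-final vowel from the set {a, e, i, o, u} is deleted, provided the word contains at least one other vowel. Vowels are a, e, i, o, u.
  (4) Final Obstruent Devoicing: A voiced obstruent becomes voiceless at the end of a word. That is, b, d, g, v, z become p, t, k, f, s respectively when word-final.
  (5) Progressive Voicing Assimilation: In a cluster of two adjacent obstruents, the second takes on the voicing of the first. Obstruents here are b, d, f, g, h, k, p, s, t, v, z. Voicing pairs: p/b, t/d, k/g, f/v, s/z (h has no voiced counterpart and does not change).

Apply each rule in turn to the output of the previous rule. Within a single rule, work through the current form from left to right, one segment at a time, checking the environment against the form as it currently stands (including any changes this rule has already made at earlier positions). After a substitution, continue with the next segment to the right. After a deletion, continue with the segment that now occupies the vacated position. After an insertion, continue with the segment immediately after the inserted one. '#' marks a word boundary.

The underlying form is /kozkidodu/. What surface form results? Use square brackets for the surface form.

[kozgizos]

(1) Intervocalic Lenition: [kozkidodu] → [kozkizozu]
(2) Palatal Assibilation: no change — [kozkizozu]
(3) Final Vowel Deletion: [kozkizozu] → [kozkizoz]
(4) Final Obstruent Devoicing: [kozkizoz] → [kozkizos]
(5) Progressive Voicing Assimilation: [kozkizos] → [kozgizos]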